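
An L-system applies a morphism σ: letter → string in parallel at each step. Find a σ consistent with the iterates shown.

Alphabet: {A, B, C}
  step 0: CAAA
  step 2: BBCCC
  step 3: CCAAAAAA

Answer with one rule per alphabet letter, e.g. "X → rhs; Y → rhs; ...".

A->B, B->C, C->AA

  step 2 ⇒ step 3: BBCCC ⇒ C·C·AA·AA·AA
    B ↦ C
    C ↦ AA
    A ↦ B  (constrained at step 0)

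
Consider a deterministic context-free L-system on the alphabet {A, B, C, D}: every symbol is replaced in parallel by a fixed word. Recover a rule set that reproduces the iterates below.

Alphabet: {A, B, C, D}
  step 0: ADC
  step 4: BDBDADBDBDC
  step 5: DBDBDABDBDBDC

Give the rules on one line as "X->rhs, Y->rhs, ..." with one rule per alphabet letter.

A->DA, B->D, C->DC, D->B

  step 4 ⇒ step 5: BDBDADBDBDC ⇒ D·B·D·B·DA·B·D·B·D·B·DC
    A ↦ DA
    B ↦ D
    C ↦ DC
    D ↦ B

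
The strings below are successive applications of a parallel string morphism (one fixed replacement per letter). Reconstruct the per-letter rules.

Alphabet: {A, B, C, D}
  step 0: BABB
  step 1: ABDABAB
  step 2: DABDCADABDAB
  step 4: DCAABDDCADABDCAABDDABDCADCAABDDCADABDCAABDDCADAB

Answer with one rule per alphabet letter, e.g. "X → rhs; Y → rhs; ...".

  step 1 ⇒ step 2: ABDABAB ⇒ D·AB·DCA·D·AB·D·AB
    A ↦ D
    B ↦ AB
    D ↦ DCA
    C ↦ AB  (constrained at step 2)

A->D, B->AB, C->AB, D->DCA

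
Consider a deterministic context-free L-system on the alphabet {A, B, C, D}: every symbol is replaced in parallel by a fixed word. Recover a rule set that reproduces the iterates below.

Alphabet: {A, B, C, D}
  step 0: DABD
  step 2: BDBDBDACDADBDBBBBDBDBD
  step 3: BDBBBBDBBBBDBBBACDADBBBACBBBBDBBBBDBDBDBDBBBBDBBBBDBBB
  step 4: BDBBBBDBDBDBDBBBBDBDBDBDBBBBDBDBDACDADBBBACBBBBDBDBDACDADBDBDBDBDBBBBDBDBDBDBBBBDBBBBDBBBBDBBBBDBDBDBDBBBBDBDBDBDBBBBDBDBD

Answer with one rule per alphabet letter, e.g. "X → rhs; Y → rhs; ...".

  step 3 ⇒ step 4: BDBBBBDBBBBDBBBACDADBBBACBBBBDBBBBDBDBDBDBBBBDBBBBDBBB ⇒ BD·BBB·BD·BD·BD·BD·BBB·BD·BD·BD·BD·BBB·BD·BD·BD·AC·DAD·BBB·AC·BBB·BD·BD·BD·AC·DAD·BD·BD·BD·BD·BBB·BD·BD·BD·BD·BBB·BD·BBB·BD·BBB·BD·BBB·BD·BD·BD·BD·BBB·BD·BD·BD·BD·BBB·BD·BD·BD
    A ↦ AC
    B ↦ BD
    C ↦ DAD
    D ↦ BBB

A->AC, B->BD, C->DAD, D->BBB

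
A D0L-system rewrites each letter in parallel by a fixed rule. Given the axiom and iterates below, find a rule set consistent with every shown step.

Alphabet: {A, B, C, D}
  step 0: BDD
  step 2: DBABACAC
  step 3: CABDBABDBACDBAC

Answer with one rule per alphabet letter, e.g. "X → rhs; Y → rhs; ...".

A->DB, B->AB, C->AC, D->C

  step 2 ⇒ step 3: DBABACAC ⇒ C·AB·DB·AB·DB·AC·DB·AC
    A ↦ DB
    B ↦ AB
    C ↦ AC
    D ↦ C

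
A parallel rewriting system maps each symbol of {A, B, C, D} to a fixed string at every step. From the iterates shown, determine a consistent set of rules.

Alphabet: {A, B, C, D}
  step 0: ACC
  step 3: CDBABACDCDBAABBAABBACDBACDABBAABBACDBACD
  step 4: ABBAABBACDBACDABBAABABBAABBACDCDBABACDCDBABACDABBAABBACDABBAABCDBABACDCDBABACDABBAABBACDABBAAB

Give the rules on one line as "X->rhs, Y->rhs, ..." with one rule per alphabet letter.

A->CD, B->BA, C->ABB, D->AAB

  step 3 ⇒ step 4: CDBABACDCDBAABBAABBACDBACDABBAABBACDBACD ⇒ ABB·AAB·BA·CD·BA·CD·ABB·AAB·ABB·AAB·BA·CD·CD·BA·BA·CD·CD·BA·BA·CD·ABB·AAB·BA·CD·ABB·AAB·CD·BA·BA·CD·CD·BA·BA·CD·ABB·AAB·BA·CD·ABB·AAB
    A ↦ CD
    B ↦ BA
    C ↦ ABB
    D ↦ AAB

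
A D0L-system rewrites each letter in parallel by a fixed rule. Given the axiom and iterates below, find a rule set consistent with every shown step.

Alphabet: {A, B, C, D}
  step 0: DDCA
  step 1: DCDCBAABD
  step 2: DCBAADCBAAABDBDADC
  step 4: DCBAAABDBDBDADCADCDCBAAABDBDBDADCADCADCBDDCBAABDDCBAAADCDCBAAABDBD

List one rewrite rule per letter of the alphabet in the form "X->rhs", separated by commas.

A->BD, B->A, C->BAA, D->DC

  step 1 ⇒ step 2: DCDCBAABD ⇒ DC·BAA·DC·BAA·A·BD·BD·A·DC
    A ↦ BD
    B ↦ A
    C ↦ BAA
    D ↦ DC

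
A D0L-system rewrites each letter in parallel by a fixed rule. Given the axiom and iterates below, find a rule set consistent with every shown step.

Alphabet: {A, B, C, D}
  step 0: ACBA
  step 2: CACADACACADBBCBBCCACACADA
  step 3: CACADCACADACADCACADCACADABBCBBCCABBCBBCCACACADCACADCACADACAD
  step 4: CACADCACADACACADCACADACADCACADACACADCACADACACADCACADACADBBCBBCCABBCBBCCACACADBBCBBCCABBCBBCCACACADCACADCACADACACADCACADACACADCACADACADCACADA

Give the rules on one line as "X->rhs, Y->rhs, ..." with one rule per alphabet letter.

A->CAD, B->BBC, C->CA, D->A

  step 3 ⇒ step 4: CACADCACADACADCACADCACADABBCBBCCABBCBBCCACACADCACADCACADACAD ⇒ CA·CAD·CA·CAD·A·CA·CAD·CA·CAD·A·CAD·CA·CAD·A·CA·CAD·CA·CAD·A·CA·CAD·CA·CAD·A·CAD·BBC·BBC·CA·BBC·BBC·CA·CA·CAD·BBC·BBC·CA·BBC·BBC·CA·CA·CAD·CA·CAD·CA·CAD·A·CA·CAD·CA·CAD·A·CA·CAD·CA·CAD·A·CAD·CA·CAD·A
    A ↦ CAD
    B ↦ BBC
    C ↦ CA
    D ↦ A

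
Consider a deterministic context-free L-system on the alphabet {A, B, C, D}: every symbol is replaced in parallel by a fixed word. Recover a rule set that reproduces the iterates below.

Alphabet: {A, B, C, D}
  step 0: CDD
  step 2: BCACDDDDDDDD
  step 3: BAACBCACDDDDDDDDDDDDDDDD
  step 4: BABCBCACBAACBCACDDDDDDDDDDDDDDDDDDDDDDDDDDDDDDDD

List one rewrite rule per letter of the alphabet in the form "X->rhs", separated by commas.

A->BC, B->BA, C->AC, D->DD

  step 3 ⇒ step 4: BAACBCACDDDDDDDDDDDDDDDD ⇒ BA·BC·BC·AC·BA·AC·BC·AC·DD·DD·DD·DD·DD·DD·DD·DD·DD·DD·DD·DD·DD·DD·DD·DD
    A ↦ BC
    B ↦ BA
    C ↦ AC
    D ↦ DD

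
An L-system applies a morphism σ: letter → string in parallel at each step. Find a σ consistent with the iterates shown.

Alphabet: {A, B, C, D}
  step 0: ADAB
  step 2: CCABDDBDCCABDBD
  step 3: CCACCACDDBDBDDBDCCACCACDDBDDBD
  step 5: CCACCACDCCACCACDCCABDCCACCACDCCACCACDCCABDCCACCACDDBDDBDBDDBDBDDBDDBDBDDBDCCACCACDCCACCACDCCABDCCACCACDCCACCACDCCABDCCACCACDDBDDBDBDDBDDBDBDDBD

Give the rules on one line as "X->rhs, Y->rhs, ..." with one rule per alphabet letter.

A->CD, B->D, C->CCA, D->BD

  step 2 ⇒ step 3: CCABDDBDCCABDBD ⇒ CCA·CCA·CD·D·BD·BD·D·BD·CCA·CCA·CD·D·BD·D·BD
    A ↦ CD
    B ↦ D
    C ↦ CCA
    D ↦ BD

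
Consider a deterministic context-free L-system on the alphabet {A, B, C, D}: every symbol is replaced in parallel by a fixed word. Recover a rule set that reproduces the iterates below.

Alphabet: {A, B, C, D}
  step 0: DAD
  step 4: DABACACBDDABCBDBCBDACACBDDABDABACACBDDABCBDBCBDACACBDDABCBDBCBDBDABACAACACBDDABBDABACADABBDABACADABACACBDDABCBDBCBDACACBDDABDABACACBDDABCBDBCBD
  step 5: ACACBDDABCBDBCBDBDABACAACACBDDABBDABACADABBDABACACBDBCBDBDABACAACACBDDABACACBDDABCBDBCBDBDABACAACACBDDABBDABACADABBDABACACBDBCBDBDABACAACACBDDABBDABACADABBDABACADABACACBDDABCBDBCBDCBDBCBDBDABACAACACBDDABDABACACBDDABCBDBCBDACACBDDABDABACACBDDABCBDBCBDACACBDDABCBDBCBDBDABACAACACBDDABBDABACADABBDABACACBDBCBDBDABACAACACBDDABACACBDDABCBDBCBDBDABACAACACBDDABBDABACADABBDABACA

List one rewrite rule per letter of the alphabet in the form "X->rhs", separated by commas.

  step 4 ⇒ step 5: DABACACBDDABCBDBCBDACACBDDABDABACACBDDABCBDBCBDACACBDDABCBDBCBDBDABACAACACBDDABBDABACADABBDABACADABACACBDDABCBDBCBDACACBDDABDABACACBDDABCBDBCBD ⇒ ACA·CBD·DAB·CBD·B·CBD·B·DAB·ACA·ACA·CBD·DAB·B·DAB·ACA·DAB·B·DAB·ACA·CBD·B·CBD·B·DAB·ACA·ACA·CBD·DAB·ACA·CBD·DAB·CBD·B·CBD·B·DAB·ACA·ACA·CBD·DAB·B·DAB·ACA·DAB·B·DAB·ACA·CBD·B·CBD·B·DAB·ACA·ACA·CBD·DAB·B·DAB·ACA·DAB·B·DAB·ACA·DAB·ACA·CBD·DAB·CBD·B·CBD·CBD·B·CBD·B·DAB·ACA·ACA·CBD·DAB·DAB·ACA·CBD·DAB·CBD·B·CBD·ACA·CBD·DAB·DAB·ACA·CBD·DAB·CBD·B·CBD·ACA·CBD·DAB·CBD·B·CBD·B·DAB·ACA·ACA·CBD·DAB·B·DAB·ACA·DAB·B·DAB·ACA·CBD·B·CBD·B·DAB·ACA·ACA·CBD·DAB·ACA·CBD·DAB·CBD·B·CBD·B·DAB·ACA·ACA·CBD·DAB·B·DAB·ACA·DAB·B·DAB·ACA
    A ↦ CBD
    B ↦ DAB
    C ↦ B
    D ↦ ACA

A->CBD, B->DAB, C->B, D->ACA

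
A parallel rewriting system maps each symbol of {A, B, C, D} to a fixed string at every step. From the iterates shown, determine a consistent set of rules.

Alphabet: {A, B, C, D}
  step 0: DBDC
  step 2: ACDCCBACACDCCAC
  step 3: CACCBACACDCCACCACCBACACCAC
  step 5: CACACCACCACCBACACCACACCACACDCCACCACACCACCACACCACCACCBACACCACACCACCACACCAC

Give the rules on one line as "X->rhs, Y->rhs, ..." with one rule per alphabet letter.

  step 2 ⇒ step 3: ACDCCBACACDCCAC ⇒ C·AC·CB·AC·AC·DC·C·AC·C·AC·CB·AC·AC·C·AC
    A ↦ C
    B ↦ DC
    C ↦ AC
    D ↦ CB

A->C, B->DC, C->AC, D->CB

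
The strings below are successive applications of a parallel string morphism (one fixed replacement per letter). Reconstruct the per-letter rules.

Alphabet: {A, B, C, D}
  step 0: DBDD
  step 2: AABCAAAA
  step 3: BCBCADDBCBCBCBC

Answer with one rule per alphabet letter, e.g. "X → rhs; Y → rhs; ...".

  step 2 ⇒ step 3: AABCAAAA ⇒ BC·BC·A·DD·BC·BC·BC·BC
    A ↦ BC
    B ↦ A
    C ↦ DD
    D ↦ BB  (constrained at step 0)

A->BC, B->A, C->DD, D->BB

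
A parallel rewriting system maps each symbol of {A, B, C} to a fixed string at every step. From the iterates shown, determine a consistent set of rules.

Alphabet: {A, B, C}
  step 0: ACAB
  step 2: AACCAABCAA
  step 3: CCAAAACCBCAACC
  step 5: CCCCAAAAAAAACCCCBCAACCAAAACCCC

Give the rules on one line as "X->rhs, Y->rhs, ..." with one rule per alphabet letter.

  step 2 ⇒ step 3: AACCAABCAA ⇒ C·C·AA·AA·C·C·BC·AA·C·C
    A ↦ C
    B ↦ BC
    C ↦ AA

A->C, B->BC, C->AA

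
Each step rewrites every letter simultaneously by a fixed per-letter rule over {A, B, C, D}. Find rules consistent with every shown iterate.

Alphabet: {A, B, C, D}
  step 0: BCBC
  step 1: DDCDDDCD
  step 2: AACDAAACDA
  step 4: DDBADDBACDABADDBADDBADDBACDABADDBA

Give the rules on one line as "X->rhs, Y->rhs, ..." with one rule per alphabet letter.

  step 1 ⇒ step 2: DDCDDDCD ⇒ A·A·CD·A·A·A·CD·A
    C ↦ CD
    D ↦ A
    A ↦ BA  (constrained at step 2)
  step 0 ⇒ step 1: BCBC ⇒ DD·CD·DD·CD
    B ↦ DD

A->BA, B->DD, C->CD, D->A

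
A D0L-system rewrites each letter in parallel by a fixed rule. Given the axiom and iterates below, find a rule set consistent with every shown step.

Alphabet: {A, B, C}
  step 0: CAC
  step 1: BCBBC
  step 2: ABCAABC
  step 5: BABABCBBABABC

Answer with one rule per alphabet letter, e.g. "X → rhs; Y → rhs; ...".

A->B, B->A, C->BC

  step 1 ⇒ step 2: BCBBC ⇒ A·BC·A·A·BC
    B ↦ A
    C ↦ BC
  step 0 ⇒ step 1: CAC ⇒ BC·B·BC
    A ↦ B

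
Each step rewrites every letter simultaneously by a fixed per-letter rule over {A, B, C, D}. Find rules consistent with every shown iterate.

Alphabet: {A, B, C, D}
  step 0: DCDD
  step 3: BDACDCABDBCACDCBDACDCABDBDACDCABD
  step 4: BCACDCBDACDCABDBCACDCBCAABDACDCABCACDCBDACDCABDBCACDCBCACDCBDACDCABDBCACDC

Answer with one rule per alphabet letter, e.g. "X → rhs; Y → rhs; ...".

A->BD, B->BCA, C->A, D->CDC

  step 3 ⇒ step 4: BDACDCABDBCACDCBDACDCABDBDACDCABD ⇒ BCA·CDC·BD·A·CDC·A·BD·BCA·CDC·BCA·A·BD·A·CDC·A·BCA·CDC·BD·A·CDC·A·BD·BCA·CDC·BCA·CDC·BD·A·CDC·A·BD·BCA·CDC
    A ↦ BD
    B ↦ BCA
    C ↦ A
    D ↦ CDC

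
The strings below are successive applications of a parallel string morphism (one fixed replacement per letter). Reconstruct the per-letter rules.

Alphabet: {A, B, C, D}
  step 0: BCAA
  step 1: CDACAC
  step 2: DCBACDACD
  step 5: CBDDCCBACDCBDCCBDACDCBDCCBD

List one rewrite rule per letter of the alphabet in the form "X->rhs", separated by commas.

A->AC, B->C, C->D, D->CB

  step 1 ⇒ step 2: CDACAC ⇒ D·CB·AC·D·AC·D
    A ↦ AC
    C ↦ D
    D ↦ CB
  step 0 ⇒ step 1: BCAA ⇒ C·D·AC·AC
    B ↦ C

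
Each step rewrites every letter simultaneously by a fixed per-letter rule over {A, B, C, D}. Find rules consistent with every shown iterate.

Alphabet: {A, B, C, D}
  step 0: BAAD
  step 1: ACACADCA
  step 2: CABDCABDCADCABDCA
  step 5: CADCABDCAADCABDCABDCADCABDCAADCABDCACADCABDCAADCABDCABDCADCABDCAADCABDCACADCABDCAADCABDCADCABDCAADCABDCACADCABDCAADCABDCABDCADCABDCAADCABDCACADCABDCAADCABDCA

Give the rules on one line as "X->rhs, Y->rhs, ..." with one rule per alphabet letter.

  step 1 ⇒ step 2: ACACADCA ⇒ CA·BD·CA·BD·CA·DCA·BD·CA
    A ↦ CA
    C ↦ BD
    D ↦ DCA
  step 0 ⇒ step 1: BAAD ⇒ A·CA·CA·DCA
    B ↦ A

A->CA, B->A, C->BD, D->DCA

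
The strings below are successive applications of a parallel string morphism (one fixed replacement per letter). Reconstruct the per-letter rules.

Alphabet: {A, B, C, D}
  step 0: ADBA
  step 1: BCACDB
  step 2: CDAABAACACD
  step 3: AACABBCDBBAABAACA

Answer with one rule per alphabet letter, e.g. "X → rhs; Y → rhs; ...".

  step 2 ⇒ step 3: CDAABAACACD ⇒ AA·CA·B·B·CD·B·B·AA·B·AA·CA
    A ↦ B
    B ↦ CD
    C ↦ AA
    D ↦ CA

A->B, B->CD, C->AA, D->CA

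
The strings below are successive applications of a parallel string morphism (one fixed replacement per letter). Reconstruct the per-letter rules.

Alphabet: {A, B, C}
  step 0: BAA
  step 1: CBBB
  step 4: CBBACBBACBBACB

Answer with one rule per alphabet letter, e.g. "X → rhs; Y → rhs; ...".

A->B, B->CB, C->A

  step 0 ⇒ step 1: BAA ⇒ CB·B·B
    A ↦ B
    B ↦ CB
    C ↦ A  (constrained at step 1)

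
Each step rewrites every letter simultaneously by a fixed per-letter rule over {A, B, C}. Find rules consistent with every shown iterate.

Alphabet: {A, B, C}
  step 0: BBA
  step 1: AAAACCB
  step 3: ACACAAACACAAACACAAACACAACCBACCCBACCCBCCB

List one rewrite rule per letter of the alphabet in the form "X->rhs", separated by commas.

  step 0 ⇒ step 1: BBA ⇒ AA·AA·CCB
    A ↦ CCB
    B ↦ AA
    C ↦ AC  (constrained at step 1)

A->CCB, B->AA, C->AC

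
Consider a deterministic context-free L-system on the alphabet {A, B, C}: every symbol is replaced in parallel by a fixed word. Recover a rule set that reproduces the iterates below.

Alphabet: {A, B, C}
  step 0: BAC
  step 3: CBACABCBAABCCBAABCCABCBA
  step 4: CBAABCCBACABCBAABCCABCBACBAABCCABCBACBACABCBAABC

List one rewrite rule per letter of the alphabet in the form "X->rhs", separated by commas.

  step 3 ⇒ step 4: CBACABCBAABCCBAABCCABCBA ⇒ CBA·AB·C·CBA·C·AB·CBA·AB·C·C·AB·CBA·CBA·AB·C·C·AB·CBA·CBA·C·AB·CBA·AB·C
    A ↦ C
    B ↦ AB
    C ↦ CBA

A->C, B->AB, C->CBA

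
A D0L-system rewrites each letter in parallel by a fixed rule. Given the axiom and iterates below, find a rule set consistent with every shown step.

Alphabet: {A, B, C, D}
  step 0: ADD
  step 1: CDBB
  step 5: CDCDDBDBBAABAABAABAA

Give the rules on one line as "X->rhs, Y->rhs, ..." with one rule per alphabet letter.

A->CD, B->AA, C->D, D->B

  step 0 ⇒ step 1: ADD ⇒ CD·B·B
    A ↦ CD
    D ↦ B
    B ↦ AA  (constrained at step 1)
    C ↦ D  (constrained at step 1)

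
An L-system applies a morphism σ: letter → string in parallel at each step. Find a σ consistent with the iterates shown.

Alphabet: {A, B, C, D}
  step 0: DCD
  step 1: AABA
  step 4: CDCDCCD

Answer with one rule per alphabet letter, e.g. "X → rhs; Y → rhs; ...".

A->C, B->D, C->AB, D->A

  step 0 ⇒ step 1: DCD ⇒ A·AB·A
    C ↦ AB
    D ↦ A
    A ↦ C  (constrained at step 1)
    B ↦ D  (constrained at step 1)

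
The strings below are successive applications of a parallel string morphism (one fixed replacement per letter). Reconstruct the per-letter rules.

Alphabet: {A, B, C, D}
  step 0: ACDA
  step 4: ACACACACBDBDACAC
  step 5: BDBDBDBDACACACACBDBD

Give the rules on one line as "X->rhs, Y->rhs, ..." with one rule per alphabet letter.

A->B, B->AC, C->D, D->AC

  step 4 ⇒ step 5: ACACACACBDBDACAC ⇒ B·D·B·D·B·D·B·D·AC·AC·AC·AC·B·D·B·D
    A ↦ B
    B ↦ AC
    C ↦ D
    D ↦ AC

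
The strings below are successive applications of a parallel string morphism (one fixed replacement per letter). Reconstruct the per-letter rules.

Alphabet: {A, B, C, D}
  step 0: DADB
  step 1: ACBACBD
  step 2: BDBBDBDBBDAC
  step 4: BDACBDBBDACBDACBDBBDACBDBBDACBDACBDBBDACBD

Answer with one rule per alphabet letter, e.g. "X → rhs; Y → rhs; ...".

  step 1 ⇒ step 2: ACBACBD ⇒ B·DB·BD·B·DB·BD·AC
    A ↦ B
    B ↦ BD
    C ↦ DB
    D ↦ AC

A->B, B->BD, C->DB, D->AC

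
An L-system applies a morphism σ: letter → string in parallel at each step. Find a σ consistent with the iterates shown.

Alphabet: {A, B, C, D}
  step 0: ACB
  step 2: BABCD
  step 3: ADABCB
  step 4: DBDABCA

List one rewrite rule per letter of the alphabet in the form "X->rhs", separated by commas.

  step 3 ⇒ step 4: ADABCB ⇒ D·B·D·A·BC·A
    A ↦ D
    B ↦ A
    C ↦ BC
    D ↦ B

A->D, B->A, C->BC, D->B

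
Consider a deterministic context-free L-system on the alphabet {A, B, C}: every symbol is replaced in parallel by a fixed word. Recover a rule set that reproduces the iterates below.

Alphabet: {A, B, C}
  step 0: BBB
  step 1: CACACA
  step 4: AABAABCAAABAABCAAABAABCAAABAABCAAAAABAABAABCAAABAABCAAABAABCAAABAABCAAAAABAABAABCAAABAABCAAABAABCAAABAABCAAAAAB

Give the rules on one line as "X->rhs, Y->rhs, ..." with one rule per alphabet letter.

A->AAB, B->CA, C->AA

  step 0 ⇒ step 1: BBB ⇒ CA·CA·CA
    B ↦ CA
    A ↦ AAB  (constrained at step 1)
    C ↦ AA  (constrained at step 1)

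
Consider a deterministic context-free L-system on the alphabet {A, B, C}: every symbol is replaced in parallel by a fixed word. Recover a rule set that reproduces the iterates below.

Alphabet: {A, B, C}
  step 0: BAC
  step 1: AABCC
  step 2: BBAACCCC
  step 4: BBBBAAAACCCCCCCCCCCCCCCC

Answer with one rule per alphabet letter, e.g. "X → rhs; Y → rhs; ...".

A->B, B->AA, C->CC

  step 1 ⇒ step 2: AABCC ⇒ B·B·AA·CC·CC
    A ↦ B
    B ↦ AA
    C ↦ CC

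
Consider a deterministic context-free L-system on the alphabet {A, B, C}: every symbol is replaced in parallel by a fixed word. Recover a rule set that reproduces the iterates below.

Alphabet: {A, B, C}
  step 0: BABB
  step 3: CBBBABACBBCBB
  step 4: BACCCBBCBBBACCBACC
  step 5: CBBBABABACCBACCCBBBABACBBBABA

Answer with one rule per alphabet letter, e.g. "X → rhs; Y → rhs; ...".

A->BB, B->C, C->BA

  step 4 ⇒ step 5: BACCCBBCBBBACCBACC ⇒ C·BB·BA·BA·BA·C·C·BA·C·C·C·BB·BA·BA·C·BB·BA·BA
    A ↦ BB
    B ↦ C
    C ↦ BA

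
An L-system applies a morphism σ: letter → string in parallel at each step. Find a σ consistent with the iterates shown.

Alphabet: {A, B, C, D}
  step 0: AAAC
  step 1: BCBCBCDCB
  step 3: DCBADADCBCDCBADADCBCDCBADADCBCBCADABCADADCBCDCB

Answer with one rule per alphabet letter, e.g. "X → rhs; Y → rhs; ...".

  step 0 ⇒ step 1: AAAC ⇒ BC·BC·BC·DCB
    A ↦ BC
    C ↦ DCB
    B ↦ C  (constrained at step 1)
    D ↦ ADA  (constrained at step 1)

A->BC, B->C, C->DCB, D->ADA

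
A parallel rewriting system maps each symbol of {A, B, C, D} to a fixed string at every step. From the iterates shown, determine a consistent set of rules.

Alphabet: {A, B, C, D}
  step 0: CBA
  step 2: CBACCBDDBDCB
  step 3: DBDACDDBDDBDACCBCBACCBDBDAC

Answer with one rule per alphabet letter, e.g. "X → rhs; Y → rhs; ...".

  step 2 ⇒ step 3: CBACCBDDBDCB ⇒ DBD·AC·D·DBD·DBD·AC·CB·CB·AC·CB·DBD·AC
    A ↦ D
    B ↦ AC
    C ↦ DBD
    D ↦ CB

A->D, B->AC, C->DBD, D->CB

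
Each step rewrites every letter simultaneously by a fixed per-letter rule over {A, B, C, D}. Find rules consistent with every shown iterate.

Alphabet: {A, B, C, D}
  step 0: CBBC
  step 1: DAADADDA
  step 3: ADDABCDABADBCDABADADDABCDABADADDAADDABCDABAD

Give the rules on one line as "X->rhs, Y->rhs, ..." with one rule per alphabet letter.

A->DAB, B->AD, C->DA, D->BC

  step 0 ⇒ step 1: CBBC ⇒ DA·AD·AD·DA
    B ↦ AD
    C ↦ DA
    A ↦ DAB  (constrained at step 1)
    D ↦ BC  (constrained at step 1)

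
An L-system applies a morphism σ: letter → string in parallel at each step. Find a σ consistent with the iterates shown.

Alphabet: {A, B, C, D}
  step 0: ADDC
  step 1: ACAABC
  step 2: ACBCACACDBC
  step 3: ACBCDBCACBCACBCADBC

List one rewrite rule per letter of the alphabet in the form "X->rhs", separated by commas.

  step 2 ⇒ step 3: ACBCACACDBC ⇒ AC·BC·D·BC·AC·BC·AC·BC·A·D·BC
    A ↦ AC
    B ↦ D
    C ↦ BC
    D ↦ A

A->AC, B->D, C->BC, D->A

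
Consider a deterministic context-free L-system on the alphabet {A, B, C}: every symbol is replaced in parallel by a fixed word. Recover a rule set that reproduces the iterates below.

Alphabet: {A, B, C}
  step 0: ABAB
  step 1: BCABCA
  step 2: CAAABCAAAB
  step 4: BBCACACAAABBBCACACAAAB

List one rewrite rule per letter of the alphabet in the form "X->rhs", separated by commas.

  step 1 ⇒ step 2: BCABCA ⇒ CA·AA·B·CA·AA·B
    A ↦ B
    B ↦ CA
    C ↦ AA

A->B, B->CA, C->AA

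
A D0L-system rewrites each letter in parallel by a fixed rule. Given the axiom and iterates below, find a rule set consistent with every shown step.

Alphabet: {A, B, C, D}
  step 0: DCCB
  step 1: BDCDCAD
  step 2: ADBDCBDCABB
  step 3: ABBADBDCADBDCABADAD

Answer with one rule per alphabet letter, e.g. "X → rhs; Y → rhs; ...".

A->AB, B->AD, C->DC, D->B

  step 2 ⇒ step 3: ADBDCBDCABB ⇒ AB·B·AD·B·DC·AD·B·DC·AB·AD·AD
    A ↦ AB
    B ↦ AD
    C ↦ DC
    D ↦ B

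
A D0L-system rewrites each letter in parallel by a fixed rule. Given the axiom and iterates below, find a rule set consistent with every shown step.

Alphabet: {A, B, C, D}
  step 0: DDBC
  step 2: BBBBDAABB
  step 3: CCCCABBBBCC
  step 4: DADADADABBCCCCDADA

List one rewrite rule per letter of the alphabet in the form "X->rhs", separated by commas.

  step 3 ⇒ step 4: CCCCABBBBCC ⇒ DA·DA·DA·DA·BB·C·C·C·C·DA·DA
    A ↦ BB
    B ↦ C
    C ↦ DA
  step 2 ⇒ step 3: BBBBDAABB ⇒ C·C·C·C·A·BB·BB·C·C
    D ↦ A

A->BB, B->C, C->DA, D->A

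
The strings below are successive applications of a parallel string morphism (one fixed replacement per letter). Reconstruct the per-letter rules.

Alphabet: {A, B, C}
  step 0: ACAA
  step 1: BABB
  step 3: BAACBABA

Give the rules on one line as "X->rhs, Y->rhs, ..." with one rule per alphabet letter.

  step 0 ⇒ step 1: ACAA ⇒ B·A·B·B
    A ↦ B
    C ↦ A
    B ↦ AC  (constrained at step 1)

A->B, B->AC, C->A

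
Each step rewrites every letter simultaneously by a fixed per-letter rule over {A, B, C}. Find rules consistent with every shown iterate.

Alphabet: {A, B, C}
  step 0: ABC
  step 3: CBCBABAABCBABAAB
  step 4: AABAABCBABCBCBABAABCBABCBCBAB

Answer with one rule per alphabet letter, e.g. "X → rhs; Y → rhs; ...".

A->CB, B->AB, C->A

  step 3 ⇒ step 4: CBCBABAABCBABAAB ⇒ A·AB·A·AB·CB·AB·CB·CB·AB·A·AB·CB·AB·CB·CB·AB
    A ↦ CB
    B ↦ AB
    C ↦ A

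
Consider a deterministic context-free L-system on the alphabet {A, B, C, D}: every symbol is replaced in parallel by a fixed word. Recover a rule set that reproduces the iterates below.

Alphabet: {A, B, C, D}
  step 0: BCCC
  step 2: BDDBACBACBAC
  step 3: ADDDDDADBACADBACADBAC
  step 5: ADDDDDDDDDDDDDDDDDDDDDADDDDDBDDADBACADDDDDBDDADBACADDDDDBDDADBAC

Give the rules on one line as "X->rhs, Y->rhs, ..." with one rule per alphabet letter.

  step 2 ⇒ step 3: BDDBACBACBAC ⇒ AD·DD·DD·AD·B·AC·AD·B·AC·AD·B·AC
    A ↦ B
    B ↦ AD
    C ↦ AC
    D ↦ DD

A->B, B->AD, C->AC, D->DD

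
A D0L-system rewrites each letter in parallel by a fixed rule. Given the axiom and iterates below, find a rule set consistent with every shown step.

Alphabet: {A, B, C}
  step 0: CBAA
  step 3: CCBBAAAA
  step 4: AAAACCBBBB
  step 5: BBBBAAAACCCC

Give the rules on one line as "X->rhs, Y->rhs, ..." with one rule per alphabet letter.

  step 4 ⇒ step 5: AAAACCBBBB ⇒ B·B·B·B·AA·AA·C·C·C·C
    A ↦ B
    B ↦ C
    C ↦ AA

A->B, B->C, C->AA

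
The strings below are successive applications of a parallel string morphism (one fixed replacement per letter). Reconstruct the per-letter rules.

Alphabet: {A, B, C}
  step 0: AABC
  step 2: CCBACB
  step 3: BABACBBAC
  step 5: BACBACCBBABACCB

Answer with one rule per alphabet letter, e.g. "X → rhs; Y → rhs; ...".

  step 2 ⇒ step 3: CCBACB ⇒ BA·BA·C·B·BA·C
    A ↦ B
    B ↦ C
    C ↦ BA

A->B, B->C, C->BA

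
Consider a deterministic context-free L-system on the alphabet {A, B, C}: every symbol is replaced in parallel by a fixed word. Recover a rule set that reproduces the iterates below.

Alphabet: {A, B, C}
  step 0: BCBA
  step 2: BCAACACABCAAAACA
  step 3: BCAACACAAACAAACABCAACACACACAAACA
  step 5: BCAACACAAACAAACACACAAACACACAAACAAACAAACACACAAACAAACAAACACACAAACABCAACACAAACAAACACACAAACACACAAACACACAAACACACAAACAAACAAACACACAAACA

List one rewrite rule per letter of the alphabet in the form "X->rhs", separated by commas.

A->CA, B->BC, C->AA

  step 2 ⇒ step 3: BCAACACABCAAAACA ⇒ BC·AA·CA·CA·AA·CA·AA·CA·BC·AA·CA·CA·CA·CA·AA·CA
    A ↦ CA
    B ↦ BC
    C ↦ AA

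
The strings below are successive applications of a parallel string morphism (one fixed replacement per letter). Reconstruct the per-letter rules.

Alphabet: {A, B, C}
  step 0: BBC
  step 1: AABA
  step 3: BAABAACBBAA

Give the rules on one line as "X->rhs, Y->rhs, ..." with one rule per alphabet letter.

A->CB, B->A, C->BA

  step 0 ⇒ step 1: BBC ⇒ A·A·BA
    B ↦ A
    C ↦ BA
    A ↦ CB  (constrained at step 1)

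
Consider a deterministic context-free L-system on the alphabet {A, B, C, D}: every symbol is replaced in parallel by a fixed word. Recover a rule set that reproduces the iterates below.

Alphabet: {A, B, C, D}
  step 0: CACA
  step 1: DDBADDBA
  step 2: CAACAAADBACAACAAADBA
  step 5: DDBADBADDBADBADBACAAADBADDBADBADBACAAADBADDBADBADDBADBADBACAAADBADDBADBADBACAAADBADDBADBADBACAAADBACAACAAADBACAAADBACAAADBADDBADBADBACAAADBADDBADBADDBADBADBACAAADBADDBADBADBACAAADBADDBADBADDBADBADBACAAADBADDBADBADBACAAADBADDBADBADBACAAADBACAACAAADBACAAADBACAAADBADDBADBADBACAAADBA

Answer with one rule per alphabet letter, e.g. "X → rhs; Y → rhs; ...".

A->DBA, B->A, C->D, D->CAA

  step 1 ⇒ step 2: DDBADDBA ⇒ CAA·CAA·A·DBA·CAA·CAA·A·DBA
    A ↦ DBA
    B ↦ A
    D ↦ CAA
  step 0 ⇒ step 1: CACA ⇒ D·DBA·D·DBA
    C ↦ D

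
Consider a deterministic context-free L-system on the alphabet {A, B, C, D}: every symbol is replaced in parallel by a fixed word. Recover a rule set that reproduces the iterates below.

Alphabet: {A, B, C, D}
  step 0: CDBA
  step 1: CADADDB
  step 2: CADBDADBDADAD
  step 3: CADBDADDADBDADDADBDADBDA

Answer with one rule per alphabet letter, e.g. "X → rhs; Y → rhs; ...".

  step 2 ⇒ step 3: CADBDADBDADAD ⇒ CA·DB·DA·D·DA·DB·DA·D·DA·DB·DA·DB·DA
    A ↦ DB
    B ↦ D
    C ↦ CA
    D ↦ DA

A->DB, B->D, C->CA, D->DA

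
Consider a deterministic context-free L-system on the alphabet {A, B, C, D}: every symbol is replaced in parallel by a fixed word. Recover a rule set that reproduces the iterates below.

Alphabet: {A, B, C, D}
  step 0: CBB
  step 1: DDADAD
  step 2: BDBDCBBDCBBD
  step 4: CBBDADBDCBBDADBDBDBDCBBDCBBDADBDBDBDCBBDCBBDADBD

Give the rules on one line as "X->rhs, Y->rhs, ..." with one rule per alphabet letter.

A->CB, B->AD, C->DD, D->BD

  step 1 ⇒ step 2: DDADAD ⇒ BD·BD·CB·BD·CB·BD
    A ↦ CB
    D ↦ BD
  step 0 ⇒ step 1: CBB ⇒ DD·AD·AD
    B ↦ AD
  step 0 ⇒ step 1: CBB ⇒ DD·AD·AD
    C ↦ DD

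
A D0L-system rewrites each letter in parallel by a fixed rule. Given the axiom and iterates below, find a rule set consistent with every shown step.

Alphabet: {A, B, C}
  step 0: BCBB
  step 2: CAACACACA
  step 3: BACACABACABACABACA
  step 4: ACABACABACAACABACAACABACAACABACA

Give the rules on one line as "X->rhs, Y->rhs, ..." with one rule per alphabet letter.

A->CA, B->A, C->BA

  step 3 ⇒ step 4: BACACABACABACABACA ⇒ A·CA·BA·CA·BA·CA·A·CA·BA·CA·A·CA·BA·CA·A·CA·BA·CA
    A ↦ CA
    B ↦ A
    C ↦ BA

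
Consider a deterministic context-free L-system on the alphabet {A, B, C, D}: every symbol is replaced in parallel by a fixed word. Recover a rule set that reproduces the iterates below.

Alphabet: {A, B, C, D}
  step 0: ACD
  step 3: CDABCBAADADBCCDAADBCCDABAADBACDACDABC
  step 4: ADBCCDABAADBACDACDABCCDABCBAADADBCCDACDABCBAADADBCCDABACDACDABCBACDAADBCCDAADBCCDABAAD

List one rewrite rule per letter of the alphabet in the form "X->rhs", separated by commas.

  step 3 ⇒ step 4: CDABCBAADADBCCDAADBCCDABAADBACDACDABC ⇒ AD·BC·CDA·BA·AD·BA·CDA·CDA·BC·CDA·BC·BA·AD·AD·BC·CDA·CDA·BC·BA·AD·AD·BC·CDA·BA·CDA·CDA·BC·BA·CDA·AD·BC·CDA·AD·BC·CDA·BA·AD
    A ↦ CDA
    B ↦ BA
    C ↦ AD
    D ↦ BC

A->CDA, B->BA, C->AD, D->BC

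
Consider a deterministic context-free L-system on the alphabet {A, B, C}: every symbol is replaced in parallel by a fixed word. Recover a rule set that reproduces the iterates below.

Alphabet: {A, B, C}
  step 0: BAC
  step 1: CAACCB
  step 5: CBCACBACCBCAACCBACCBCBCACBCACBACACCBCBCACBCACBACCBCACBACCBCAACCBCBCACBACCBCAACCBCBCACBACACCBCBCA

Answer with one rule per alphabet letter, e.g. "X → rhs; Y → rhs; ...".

  step 0 ⇒ step 1: BAC ⇒ CA·AC·CB
    A ↦ AC
    B ↦ CA
    C ↦ CB

A->AC, B->CA, C->CB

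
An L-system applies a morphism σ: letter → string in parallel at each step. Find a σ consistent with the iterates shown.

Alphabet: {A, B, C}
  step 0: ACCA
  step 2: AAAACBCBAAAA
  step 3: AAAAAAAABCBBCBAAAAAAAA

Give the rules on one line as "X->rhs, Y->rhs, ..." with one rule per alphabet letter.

  step 2 ⇒ step 3: AAAACBCBAAAA ⇒ AA·AA·AA·AA·B·CB·B·CB·AA·AA·AA·AA
    A ↦ AA
    B ↦ CB
    C ↦ B

A->AA, B->CB, C->B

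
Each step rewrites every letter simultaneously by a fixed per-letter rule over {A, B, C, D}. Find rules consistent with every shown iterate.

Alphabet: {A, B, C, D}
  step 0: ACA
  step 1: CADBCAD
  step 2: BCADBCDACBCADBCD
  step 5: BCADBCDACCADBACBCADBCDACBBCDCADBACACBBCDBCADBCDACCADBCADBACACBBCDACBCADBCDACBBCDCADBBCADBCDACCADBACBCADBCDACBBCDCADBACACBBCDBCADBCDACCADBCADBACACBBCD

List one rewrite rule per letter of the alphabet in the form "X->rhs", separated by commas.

A->CAD, B->AC, C->B, D->BCD

  step 1 ⇒ step 2: CADBCAD ⇒ B·CAD·BCD·AC·B·CAD·BCD
    A ↦ CAD
    B ↦ AC
    C ↦ B
    D ↦ BCD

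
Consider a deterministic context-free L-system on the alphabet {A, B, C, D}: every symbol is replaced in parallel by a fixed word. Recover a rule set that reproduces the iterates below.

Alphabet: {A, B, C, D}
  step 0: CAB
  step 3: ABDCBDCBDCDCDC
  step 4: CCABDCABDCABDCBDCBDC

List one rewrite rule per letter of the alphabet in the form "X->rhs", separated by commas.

  step 3 ⇒ step 4: ABDCBDCBDCDCDC ⇒ CC·A·B·DC·A·B·DC·A·B·DC·B·DC·B·DC
    A ↦ CC
    B ↦ A
    C ↦ DC
    D ↦ B

A->CC, B->A, C->DC, D->B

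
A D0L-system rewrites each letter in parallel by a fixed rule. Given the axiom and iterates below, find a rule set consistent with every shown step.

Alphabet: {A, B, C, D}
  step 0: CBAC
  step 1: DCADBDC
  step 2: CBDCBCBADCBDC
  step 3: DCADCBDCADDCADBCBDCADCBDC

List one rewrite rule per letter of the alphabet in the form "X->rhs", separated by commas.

  step 2 ⇒ step 3: CBDCBCBADCBDC ⇒ DC·AD·CB·DC·AD·DC·AD·B·CB·DC·AD·CB·DC
    A ↦ B
    B ↦ AD
    C ↦ DC
    D ↦ CB

A->B, B->AD, C->DC, D->CB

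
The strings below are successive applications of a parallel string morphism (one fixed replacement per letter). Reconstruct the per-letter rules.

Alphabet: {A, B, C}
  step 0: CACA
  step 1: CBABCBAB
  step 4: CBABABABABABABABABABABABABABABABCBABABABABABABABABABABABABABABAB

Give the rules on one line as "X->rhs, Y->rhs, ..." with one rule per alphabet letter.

A->AB, B->AB, C->CB

  step 0 ⇒ step 1: CACA ⇒ CB·AB·CB·AB
    A ↦ AB
    C ↦ CB
    B ↦ AB  (constrained at step 1)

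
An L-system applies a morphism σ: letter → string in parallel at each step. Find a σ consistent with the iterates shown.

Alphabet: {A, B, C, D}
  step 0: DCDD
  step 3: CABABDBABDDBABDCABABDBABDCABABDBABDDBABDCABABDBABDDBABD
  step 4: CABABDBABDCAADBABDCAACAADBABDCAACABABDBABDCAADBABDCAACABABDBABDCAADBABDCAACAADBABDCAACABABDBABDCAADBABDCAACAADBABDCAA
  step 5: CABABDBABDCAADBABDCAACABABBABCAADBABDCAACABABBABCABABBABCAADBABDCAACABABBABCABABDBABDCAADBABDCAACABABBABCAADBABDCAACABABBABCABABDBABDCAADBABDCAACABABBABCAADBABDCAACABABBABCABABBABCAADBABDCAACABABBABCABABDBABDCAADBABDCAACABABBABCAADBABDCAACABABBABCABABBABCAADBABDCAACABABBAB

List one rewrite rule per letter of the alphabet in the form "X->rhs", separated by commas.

  step 4 ⇒ step 5: CABABDBABDCAADBABDCAACAADBABDCAACABABDBABDCAADBABDCAACABABDBABDCAADBABDCAACAADBABDCAACABABDBABDCAADBABDCAACAADBABDCAA ⇒ CA·BAB·D·BAB·D·CAA·D·BAB·D·CAA·CA·BAB·BAB·CAA·D·BAB·D·CAA·CA·BAB·BAB·CA·BAB·BAB·CAA·D·BAB·D·CAA·CA·BAB·BAB·CA·BAB·D·BAB·D·CAA·D·BAB·D·CAA·CA·BAB·BAB·CAA·D·BAB·D·CAA·CA·BAB·BAB·CA·BAB·D·BAB·D·CAA·D·BAB·D·CAA·CA·BAB·BAB·CAA·D·BAB·D·CAA·CA·BAB·BAB·CA·BAB·BAB·CAA·D·BAB·D·CAA·CA·BAB·BAB·CA·BAB·D·BAB·D·CAA·D·BAB·D·CAA·CA·BAB·BAB·CAA·D·BAB·D·CAA·CA·BAB·BAB·CA·BAB·BAB·CAA·D·BAB·D·CAA·CA·BAB·BAB
    A ↦ BAB
    B ↦ D
    C ↦ CA
    D ↦ CAA

A->BAB, B->D, C->CA, D->CAA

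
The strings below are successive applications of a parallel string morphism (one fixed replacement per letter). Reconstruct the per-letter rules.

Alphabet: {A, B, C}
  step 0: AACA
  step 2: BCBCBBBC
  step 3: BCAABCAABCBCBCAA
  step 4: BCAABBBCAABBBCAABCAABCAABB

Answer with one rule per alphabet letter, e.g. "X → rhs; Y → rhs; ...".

A->B, B->BC, C->AA

  step 3 ⇒ step 4: BCAABCAABCBCBCAA ⇒ BC·AA·B·B·BC·AA·B·B·BC·AA·BC·AA·BC·AA·B·B
    A ↦ B
    B ↦ BC
    C ↦ AA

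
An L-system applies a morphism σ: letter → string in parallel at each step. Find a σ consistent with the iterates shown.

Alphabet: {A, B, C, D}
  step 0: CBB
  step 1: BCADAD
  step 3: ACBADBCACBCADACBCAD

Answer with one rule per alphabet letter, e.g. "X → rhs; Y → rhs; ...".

A->AC, B->AD, C->BC, D->B

  step 0 ⇒ step 1: CBB ⇒ BC·AD·AD
    B ↦ AD
    C ↦ BC
    A ↦ AC  (constrained at step 1)
    D ↦ B  (constrained at step 1)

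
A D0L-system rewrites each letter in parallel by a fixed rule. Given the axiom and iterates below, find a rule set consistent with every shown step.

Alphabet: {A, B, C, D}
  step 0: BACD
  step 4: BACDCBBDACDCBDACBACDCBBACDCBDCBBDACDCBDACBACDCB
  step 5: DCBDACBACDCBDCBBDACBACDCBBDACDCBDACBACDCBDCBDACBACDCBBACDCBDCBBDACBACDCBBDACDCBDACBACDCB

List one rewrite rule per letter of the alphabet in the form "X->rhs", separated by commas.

A->D, B->DCB, C->AC, D->B

  step 4 ⇒ step 5: BACDCBBDACDCBDACBACDCBBACDCBDCBBDACDCBDACBACDCB ⇒ DCB·D·AC·B·AC·DCB·DCB·B·D·AC·B·AC·DCB·B·D·AC·DCB·D·AC·B·AC·DCB·DCB·D·AC·B·AC·DCB·B·AC·DCB·DCB·B·D·AC·B·AC·DCB·B·D·AC·DCB·D·AC·B·AC·DCB
    A ↦ D
    B ↦ DCB
    C ↦ AC
    D ↦ B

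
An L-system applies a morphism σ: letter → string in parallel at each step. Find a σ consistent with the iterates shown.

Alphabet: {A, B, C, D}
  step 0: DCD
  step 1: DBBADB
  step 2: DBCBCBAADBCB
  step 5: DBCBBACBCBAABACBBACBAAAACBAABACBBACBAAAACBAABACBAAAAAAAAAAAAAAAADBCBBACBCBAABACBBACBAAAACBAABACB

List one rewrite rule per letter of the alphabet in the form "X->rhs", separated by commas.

  step 1 ⇒ step 2: DBBADB ⇒ DB·CB·CB·AA·DB·CB
    A ↦ AA
    B ↦ CB
    D ↦ DB
  step 0 ⇒ step 1: DCD ⇒ DB·BA·DB
    C ↦ BA

A->AA, B->CB, C->BA, D->DB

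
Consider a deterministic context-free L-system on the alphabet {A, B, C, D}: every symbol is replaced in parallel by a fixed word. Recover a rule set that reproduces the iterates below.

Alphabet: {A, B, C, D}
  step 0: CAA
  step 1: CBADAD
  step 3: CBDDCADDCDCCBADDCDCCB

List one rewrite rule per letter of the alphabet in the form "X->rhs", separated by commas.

A->AD, B->D, C->CB, D->DC

  step 0 ⇒ step 1: CAA ⇒ CB·AD·AD
    A ↦ AD
    C ↦ CB
    B ↦ D  (constrained at step 1)
    D ↦ DC  (constrained at step 1)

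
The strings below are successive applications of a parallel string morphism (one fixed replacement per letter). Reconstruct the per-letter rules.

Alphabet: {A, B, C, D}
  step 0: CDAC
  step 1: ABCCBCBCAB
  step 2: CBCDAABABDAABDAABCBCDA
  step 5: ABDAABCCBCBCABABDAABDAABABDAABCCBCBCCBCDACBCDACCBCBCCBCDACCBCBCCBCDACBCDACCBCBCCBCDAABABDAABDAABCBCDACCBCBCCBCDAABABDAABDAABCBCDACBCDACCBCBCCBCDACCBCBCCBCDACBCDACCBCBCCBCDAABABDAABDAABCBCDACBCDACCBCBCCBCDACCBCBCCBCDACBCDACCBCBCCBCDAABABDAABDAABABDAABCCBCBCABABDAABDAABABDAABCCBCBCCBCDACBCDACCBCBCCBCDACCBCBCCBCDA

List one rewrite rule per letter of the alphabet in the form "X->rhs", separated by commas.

  step 1 ⇒ step 2: ABCCBCBCAB ⇒ CBC·DA·AB·AB·DA·AB·DA·AB·CBC·DA
    A ↦ CBC
    B ↦ DA
    C ↦ AB
  step 0 ⇒ step 1: CDAC ⇒ AB·CCB·CBC·AB
    D ↦ CCB

A->CBC, B->DA, C->AB, D->CCB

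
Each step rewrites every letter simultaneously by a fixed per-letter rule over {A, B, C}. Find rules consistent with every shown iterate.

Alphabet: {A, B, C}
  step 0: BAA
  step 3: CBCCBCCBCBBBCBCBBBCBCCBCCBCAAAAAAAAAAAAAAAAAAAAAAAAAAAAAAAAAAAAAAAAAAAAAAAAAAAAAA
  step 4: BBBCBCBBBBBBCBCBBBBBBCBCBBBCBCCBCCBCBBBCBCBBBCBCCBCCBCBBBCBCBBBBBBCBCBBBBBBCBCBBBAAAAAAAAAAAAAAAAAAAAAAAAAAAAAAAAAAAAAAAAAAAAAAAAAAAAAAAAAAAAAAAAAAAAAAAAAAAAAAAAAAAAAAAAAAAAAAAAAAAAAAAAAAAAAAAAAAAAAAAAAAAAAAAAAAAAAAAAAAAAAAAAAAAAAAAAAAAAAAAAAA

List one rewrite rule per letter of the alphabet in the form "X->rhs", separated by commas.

  step 3 ⇒ step 4: CBCCBCCBCBBBCBCBBBCBCCBCCBCAAAAAAAAAAAAAAAAAAAAAAAAAAAAAAAAAAAAAAAAAAAAAAAAAAAAAA ⇒ BBB·CBC·BBB·BBB·CBC·BBB·BBB·CBC·BBB·CBC·CBC·CBC·BBB·CBC·BBB·CBC·CBC·CBC·BBB·CBC·BBB·BBB·CBC·BBB·BBB·CBC·BBB·AAA·AAA·AAA·AAA·AAA·AAA·AAA·AAA·AAA·AAA·AAA·AAA·AAA·AAA·AAA·AAA·AAA·AAA·AAA·AAA·AAA·AAA·AAA·AAA·AAA·AAA·AAA·AAA·AAA·AAA·AAA·AAA·AAA·AAA·AAA·AAA·AAA·AAA·AAA·AAA·AAA·AAA·AAA·AAA·AAA·AAA·AAA·AAA·AAA·AAA·AAA·AAA·AAA·AAA
    A ↦ AAA
    B ↦ CBC
    C ↦ BBB

A->AAA, B->CBC, C->BBB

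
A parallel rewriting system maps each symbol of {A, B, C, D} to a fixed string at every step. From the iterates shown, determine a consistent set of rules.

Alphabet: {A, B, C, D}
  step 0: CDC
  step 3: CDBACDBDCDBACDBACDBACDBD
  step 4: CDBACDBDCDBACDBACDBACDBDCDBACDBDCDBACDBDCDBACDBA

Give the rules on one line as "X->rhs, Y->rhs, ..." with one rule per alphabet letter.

  step 3 ⇒ step 4: CDBACDBDCDBACDBACDBACDBD ⇒ CD·BA·CD·BD·CD·BA·CD·BA·CD·BA·CD·BD·CD·BA·CD·BD·CD·BA·CD·BD·CD·BA·CD·BA
    A ↦ BD
    B ↦ CD
    C ↦ CD
    D ↦ BA

A->BD, B->CD, C->CD, D->BA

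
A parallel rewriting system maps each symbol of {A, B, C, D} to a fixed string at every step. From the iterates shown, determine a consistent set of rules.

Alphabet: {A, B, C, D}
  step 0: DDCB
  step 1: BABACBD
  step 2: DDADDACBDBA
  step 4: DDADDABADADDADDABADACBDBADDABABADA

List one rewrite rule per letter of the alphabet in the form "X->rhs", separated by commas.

A->DA, B->D, C->CB, D->BA

  step 1 ⇒ step 2: BABACBD ⇒ D·DA·D·DA·CB·D·BA
    A ↦ DA
    B ↦ D
    C ↦ CB
    D ↦ BA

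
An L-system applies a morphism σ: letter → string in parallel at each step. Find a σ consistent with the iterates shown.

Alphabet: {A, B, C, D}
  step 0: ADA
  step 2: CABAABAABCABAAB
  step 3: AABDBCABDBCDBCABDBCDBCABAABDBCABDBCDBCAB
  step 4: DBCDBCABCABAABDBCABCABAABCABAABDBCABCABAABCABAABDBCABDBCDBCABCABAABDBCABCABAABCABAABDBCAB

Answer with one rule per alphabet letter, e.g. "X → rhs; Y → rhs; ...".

  step 3 ⇒ step 4: AABDBCABDBCDBCABDBCDBCABAABDBCABDBCDBCAB ⇒ DBC·DBC·AB·C·AB·AAB·DBC·AB·C·AB·AAB·C·AB·AAB·DBC·AB·C·AB·AAB·C·AB·AAB·DBC·AB·DBC·DBC·AB·C·AB·AAB·DBC·AB·C·AB·AAB·C·AB·AAB·DBC·AB
    A ↦ DBC
    B ↦ AB
    C ↦ AAB
    D ↦ C

A->DBC, B->AB, C->AAB, D->C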